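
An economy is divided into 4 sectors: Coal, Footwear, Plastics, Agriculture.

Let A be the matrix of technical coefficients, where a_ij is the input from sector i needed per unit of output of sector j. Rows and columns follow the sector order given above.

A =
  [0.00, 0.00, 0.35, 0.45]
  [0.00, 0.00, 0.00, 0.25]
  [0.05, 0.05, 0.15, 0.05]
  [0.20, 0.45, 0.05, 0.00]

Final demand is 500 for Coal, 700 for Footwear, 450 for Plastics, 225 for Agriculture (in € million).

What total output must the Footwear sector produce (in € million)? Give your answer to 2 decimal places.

x_2 = 927.16

I − A =
  [   1.00     0.00    -0.35    -0.45]
  [   0.00     1.00     0.00    -0.25]
  [  -0.05    -0.05     0.85    -0.05]
  [  -0.20    -0.45    -0.05     1.00]
Compute the cofactors C_ij = (−1)^(i+j)·(3×3 minor ij) of I−A; the adjugate is their transpose:
adj(I−A) = Cᵀ =
  [ 0.751250   0.198625   0.333125   0.404375]
  [ 0.043125   0.748875   0.030000   0.208125]
  [ 0.056875   0.078125   0.797500   0.085000]
  [ 0.172500   0.380625   0.120000   0.832500]
det(I−A) = Σ_j (I−A)_1j·C_1j = (1.00)(0.751250) + (0.00)(0.043125) + (-0.35)(0.056875) + (-0.45)(0.172500) = 0.65371875
(I − A)⁻¹ = adj(I−A) / det(I−A) ≈
  [   1.1492     0.3038     0.5096     0.6186]
  [   0.0660     1.1456     0.0459     0.3184]
  [   0.0870     0.1195     1.2199     0.1300]
  [   0.2639     0.5822     0.1836     1.2735]
x = (I − A)⁻¹ d = adj(I−A)·d / det(I−A), with det(I−A) = 0.65371875:
  x_1 = (0.751250·500 + 0.198625·700 + 0.333125·450 + 0.404375·225) / 0.65371875 = 755.553125 / 0.65371875 ≈ 1155.78
  x_2 = (0.043125·500 + 0.748875·700 + 0.030000·450 + 0.208125·225) / 0.65371875 = 606.103125 / 0.65371875 ≈ 927.16
  x_3 = (0.056875·500 + 0.078125·700 + 0.797500·450 + 0.085000·225) / 0.65371875 = 461.125 / 0.65371875 ≈ 705.39
  x_4 = (0.172500·500 + 0.380625·700 + 0.120000·450 + 0.832500·225) / 0.65371875 = 594.00 / 0.65371875 ≈ 908.65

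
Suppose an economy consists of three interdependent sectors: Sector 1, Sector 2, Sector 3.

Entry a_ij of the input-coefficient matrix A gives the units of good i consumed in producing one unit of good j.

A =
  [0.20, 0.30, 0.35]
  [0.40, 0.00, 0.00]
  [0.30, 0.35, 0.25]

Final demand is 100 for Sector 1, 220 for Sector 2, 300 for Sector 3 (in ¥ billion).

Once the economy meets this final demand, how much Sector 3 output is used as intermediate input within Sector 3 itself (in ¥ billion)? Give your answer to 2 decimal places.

z_33 = 231.32

I − A =
  [   0.80    -0.30    -0.35]
  [  -0.40     1.00     0.00]
  [  -0.30    -0.35     0.75]
Cofactors of I−A, C_ij = (−1)^(i+j)·(minor ij) (rows/columns in the sector order above):
  C_11 = (1.00)(0.75) − (0.00)(-0.35) = 0.7500
  C_12 = −[(-0.40)(0.75) − (0.00)(-0.30)] = 0.3000
  C_13 = (-0.40)(-0.35) − (1.00)(-0.30) = 0.4400
  C_21 = −[(-0.30)(0.75) − (-0.35)(-0.35)] = 0.3475
  C_22 = (0.80)(0.75) − (-0.35)(-0.30) = 0.4950
  C_23 = −[(0.80)(-0.35) − (-0.30)(-0.30)] = 0.3700
  C_31 = (-0.30)(0.00) − (-0.35)(1.00) = 0.3500
  C_32 = −[(0.80)(0.00) − (-0.35)(-0.40)] = 0.1400
  C_33 = (0.80)(1.00) − (-0.30)(-0.40) = 0.6800
det(I−A) = Σ_j (I−A)_1j·C_1j = (0.80)(0.7500) + (-0.30)(0.3000) + (-0.35)(0.4400) = 0.3560
adj(I−A) = Cᵀ =
  [ 0.7500   0.3475   0.3500]
  [ 0.3000   0.4950   0.1400]
  [ 0.4400   0.3700   0.6800]
(I − A)⁻¹ = adj(I−A) / det(I−A) ≈
  [   2.1067     0.9761     0.9831]
  [   0.8427     1.3904     0.3933]
  [   1.2360     1.0393     1.9101]
First solve x = (I − A)⁻¹ d = adj(I−A)·d / det(I−A); in particular x_3 = (0.4400·100 + 0.3700·220 + 0.6800·300) / 0.3560 = 329.40 / 0.3560 ≈ 925.2809.
Intermediate flow from 3 to 3: z_33 = a_33 · x_3 = 0.25 × 329.40 / 0.3560 = 82.35 / 0.3560 ≈ 231.32.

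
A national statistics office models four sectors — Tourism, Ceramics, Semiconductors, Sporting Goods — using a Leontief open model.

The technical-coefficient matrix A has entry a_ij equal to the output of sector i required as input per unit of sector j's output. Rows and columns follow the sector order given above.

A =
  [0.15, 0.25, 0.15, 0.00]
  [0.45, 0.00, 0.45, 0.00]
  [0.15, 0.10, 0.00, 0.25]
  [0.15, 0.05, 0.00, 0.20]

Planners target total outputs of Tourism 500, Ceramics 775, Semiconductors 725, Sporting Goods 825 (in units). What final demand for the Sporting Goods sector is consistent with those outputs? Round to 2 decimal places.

d_4 = 546.25

I − A =
  [   0.85    -0.25    -0.15     0.00]
  [  -0.45     1.00    -0.45     0.00]
  [  -0.15    -0.10     1.00    -0.25]
  [  -0.15    -0.05     0.00     0.80]
d = (I − A) x:
  d_1 = (+0.85)·500 + (-0.25)·775 + (-0.15)·725 + (+0.00)·825 = 122.50
  d_2 = (-0.45)·500 + (+1.00)·775 + (-0.45)·725 + (+0.00)·825 = 223.75
  d_3 = (-0.15)·500 + (-0.10)·775 + (+1.00)·725 + (-0.25)·825 = 366.25
  d_4 = (-0.15)·500 + (-0.05)·775 + (+0.00)·725 + (+0.80)·825 = 546.25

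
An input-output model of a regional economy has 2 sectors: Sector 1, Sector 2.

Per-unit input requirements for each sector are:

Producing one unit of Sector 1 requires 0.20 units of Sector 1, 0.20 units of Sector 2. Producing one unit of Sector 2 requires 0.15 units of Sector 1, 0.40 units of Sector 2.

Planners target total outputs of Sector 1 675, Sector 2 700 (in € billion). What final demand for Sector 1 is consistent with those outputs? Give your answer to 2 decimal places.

d_1 = 435.00

I − A =
  [   0.80    -0.15]
  [  -0.20     0.60]
d = (I − A) x:
  d_1 = (+0.80)·675 + (-0.15)·700 = 435.00
  d_2 = (-0.20)·675 + (+0.60)·700 = 285.00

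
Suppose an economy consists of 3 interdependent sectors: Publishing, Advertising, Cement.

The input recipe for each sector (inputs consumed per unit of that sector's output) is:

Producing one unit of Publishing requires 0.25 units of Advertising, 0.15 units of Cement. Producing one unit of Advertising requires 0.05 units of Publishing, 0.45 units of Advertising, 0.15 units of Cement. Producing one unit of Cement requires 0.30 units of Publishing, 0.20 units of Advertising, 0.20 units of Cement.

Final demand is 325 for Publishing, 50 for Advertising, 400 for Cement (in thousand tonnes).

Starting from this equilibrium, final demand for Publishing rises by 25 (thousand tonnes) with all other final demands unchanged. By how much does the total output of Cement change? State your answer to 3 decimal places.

Δx_3 = 8.276

I − A =
  [   1.00    -0.05    -0.30]
  [  -0.25     0.55    -0.20]
  [  -0.15    -0.15     0.80]
Cofactors of I−A, C_ij = (−1)^(i+j)·(minor ij) (rows/columns in the sector order above):
  C_11 = (0.55)(0.80) − (-0.20)(-0.15) = 0.4100
  C_12 = −[(-0.25)(0.80) − (-0.20)(-0.15)] = 0.2300
  C_13 = (-0.25)(-0.15) − (0.55)(-0.15) = 0.1200
  C_21 = −[(-0.05)(0.80) − (-0.30)(-0.15)] = 0.0850
  C_22 = (1.00)(0.80) − (-0.30)(-0.15) = 0.7550
  C_23 = −[(1.00)(-0.15) − (-0.05)(-0.15)] = 0.1575
  C_31 = (-0.05)(-0.20) − (-0.30)(0.55) = 0.1750
  C_32 = −[(1.00)(-0.20) − (-0.30)(-0.25)] = 0.2750
  C_33 = (1.00)(0.55) − (-0.05)(-0.25) = 0.5375
det(I−A) = Σ_j (I−A)_1j·C_1j = (1.00)(0.4100) + (-0.05)(0.2300) + (-0.30)(0.1200) = 0.3625
adj(I−A) = Cᵀ =
  [ 0.4100   0.0850   0.1750]
  [ 0.2300   0.7550   0.2750]
  [ 0.1200   0.1575   0.5375]
(I − A)⁻¹ = adj(I−A) / det(I−A) ≈
  [   1.1310     0.2345     0.4828]
  [   0.6345     2.0828     0.7586]
  [   0.3310     0.4345     1.4828]
Δx = (I − A)⁻¹ Δd with Δd having +25 in the Publishing component and 0 elsewhere.
So Δx_3 = L_31 · (+25), where L_31 = adj(I−A)_31 / det(I−A) = 0.1200 / 0.3625.
Δx_3 = 0.1200 × (+25) / 0.3625 = 3.00 / 0.3625 ≈ 8.276.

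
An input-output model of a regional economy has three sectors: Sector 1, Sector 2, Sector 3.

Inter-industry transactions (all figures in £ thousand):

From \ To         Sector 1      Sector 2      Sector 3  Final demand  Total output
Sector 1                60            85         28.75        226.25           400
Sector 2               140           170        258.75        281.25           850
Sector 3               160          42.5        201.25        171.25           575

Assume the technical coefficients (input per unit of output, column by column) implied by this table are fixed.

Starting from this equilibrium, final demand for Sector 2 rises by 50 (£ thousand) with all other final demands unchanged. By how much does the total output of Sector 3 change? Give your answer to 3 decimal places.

Technical coefficients a_ij = z_ij / X_j:
  a_11 = 60/400 = 0.15, a_21 = 140/400 = 0.35, a_31 = 160/400 = 0.40
  a_12 = 85/850 = 0.10, a_22 = 170/850 = 0.20, a_32 = 42.5/850 = 0.05
  a_13 = 28.75/575 = 0.05, a_23 = 258.75/575 = 0.45, a_33 = 201.25/575 = 0.35
I − A =
  [   0.85    -0.10    -0.05]
  [  -0.35     0.80    -0.45]
  [  -0.40    -0.05     0.65]
Cofactors of I−A, C_ij = (−1)^(i+j)·(minor ij) (rows/columns in the sector order above):
  C_11 = (0.80)(0.65) − (-0.45)(-0.05) = 0.4975
  C_12 = −[(-0.35)(0.65) − (-0.45)(-0.40)] = 0.4075
  C_13 = (-0.35)(-0.05) − (0.80)(-0.40) = 0.3375
  C_21 = −[(-0.10)(0.65) − (-0.05)(-0.05)] = 0.0675
  C_22 = (0.85)(0.65) − (-0.05)(-0.40) = 0.5325
  C_23 = −[(0.85)(-0.05) − (-0.10)(-0.40)] = 0.0825
  C_31 = (-0.10)(-0.45) − (-0.05)(0.80) = 0.0850
  C_32 = −[(0.85)(-0.45) − (-0.05)(-0.35)] = 0.4000
  C_33 = (0.85)(0.80) − (-0.10)(-0.35) = 0.6450
det(I−A) = Σ_j (I−A)_1j·C_1j = (0.85)(0.4975) + (-0.10)(0.4075) + (-0.05)(0.3375) = 0.36525
adj(I−A) = Cᵀ =
  [ 0.4975   0.0675   0.0850]
  [ 0.4075   0.5325   0.4000]
  [ 0.3375   0.0825   0.6450]
(I − A)⁻¹ = adj(I−A) / det(I−A) ≈
  [   1.3621     0.1848     0.2327]
  [   1.1157     1.4579     1.0951]
  [   0.9240     0.2259     1.7659]
Δx = (I − A)⁻¹ Δd with Δd having +50 in the Sector 2 component and 0 elsewhere.
So Δx_3 = L_32 · (+50), where L_32 = adj(I−A)_32 / det(I−A) = 0.0825 / 0.36525.
Δx_3 = 0.0825 × (+50) / 0.36525 = 4.125 / 0.36525 ≈ 11.294.

Δx_3 = 11.294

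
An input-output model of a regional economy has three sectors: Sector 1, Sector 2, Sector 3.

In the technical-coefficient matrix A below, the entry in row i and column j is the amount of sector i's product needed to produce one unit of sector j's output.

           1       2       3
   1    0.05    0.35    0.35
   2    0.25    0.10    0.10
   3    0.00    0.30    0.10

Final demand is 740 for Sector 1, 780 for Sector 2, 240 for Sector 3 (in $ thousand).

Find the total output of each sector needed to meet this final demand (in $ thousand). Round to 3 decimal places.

x_1 = 1554.717, x_2 = 1379.245, x_3 = 726.415

I − A =
  [   0.95    -0.35    -0.35]
  [  -0.25     0.90    -0.10]
  [   0.00    -0.30     0.90]
Cofactors of I−A, C_ij = (−1)^(i+j)·(minor ij) (rows/columns in the sector order above):
  C_11 = (0.90)(0.90) − (-0.10)(-0.30) = 0.7800
  C_12 = −[(-0.25)(0.90) − (-0.10)(0.00)] = 0.2250
  C_13 = (-0.25)(-0.30) − (0.90)(0.00) = 0.0750
  C_21 = −[(-0.35)(0.90) − (-0.35)(-0.30)] = 0.4200
  C_22 = (0.95)(0.90) − (-0.35)(0.00) = 0.8550
  C_23 = −[(0.95)(-0.30) − (-0.35)(0.00)] = 0.2850
  C_31 = (-0.35)(-0.10) − (-0.35)(0.90) = 0.3500
  C_32 = −[(0.95)(-0.10) − (-0.35)(-0.25)] = 0.1825
  C_33 = (0.95)(0.90) − (-0.35)(-0.25) = 0.7675
det(I−A) = Σ_j (I−A)_1j·C_1j = (0.95)(0.7800) + (-0.35)(0.2250) + (-0.35)(0.0750) = 0.6360
adj(I−A) = Cᵀ =
  [ 0.7800   0.4200   0.3500]
  [ 0.2250   0.8550   0.1825]
  [ 0.0750   0.2850   0.7675]
(I − A)⁻¹ = adj(I−A) / det(I−A) ≈
  [   1.2264     0.6604     0.5503]
  [   0.3538     1.3443     0.2869]
  [   0.1179     0.4481     1.2068]
x = (I − A)⁻¹ d = adj(I−A)·d / det(I−A), with det(I−A) = 0.6360:
  x_1 = (0.7800·740 + 0.4200·780 + 0.3500·240) / 0.6360 = 988.80 / 0.6360 ≈ 1554.717
  x_2 = (0.2250·740 + 0.8550·780 + 0.1825·240) / 0.6360 = 877.20 / 0.6360 ≈ 1379.245
  x_3 = (0.0750·740 + 0.2850·780 + 0.7675·240) / 0.6360 = 462.00 / 0.6360 ≈ 726.415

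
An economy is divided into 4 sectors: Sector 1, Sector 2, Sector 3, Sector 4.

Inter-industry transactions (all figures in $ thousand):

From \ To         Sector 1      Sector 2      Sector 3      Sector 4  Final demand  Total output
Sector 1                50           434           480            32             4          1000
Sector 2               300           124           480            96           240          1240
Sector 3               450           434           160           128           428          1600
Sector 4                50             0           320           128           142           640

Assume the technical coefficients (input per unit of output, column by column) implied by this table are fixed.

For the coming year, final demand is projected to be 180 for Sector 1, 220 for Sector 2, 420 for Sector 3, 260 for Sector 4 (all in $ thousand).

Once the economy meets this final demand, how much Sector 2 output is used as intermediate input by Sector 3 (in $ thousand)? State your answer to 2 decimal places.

Technical coefficients a_ij = z_ij / X_j:
  a_11 = 50/1000 = 0.05, a_21 = 300/1000 = 0.30, a_31 = 450/1000 = 0.45, a_41 = 50/1000 = 0.05
  a_12 = 434/1240 = 0.35, a_22 = 124/1240 = 0.10, a_32 = 434/1240 = 0.35, a_42 = 0/1240 = 0.00
  a_13 = 480/1600 = 0.30, a_23 = 480/1600 = 0.30, a_33 = 160/1600 = 0.10, a_43 = 320/1600 = 0.20
  a_14 = 32/640 = 0.05, a_24 = 96/640 = 0.15, a_34 = 128/640 = 0.20, a_44 = 128/640 = 0.20
I − A =
  [   0.95    -0.35    -0.30    -0.05]
  [  -0.30     0.90    -0.30    -0.15]
  [  -0.45    -0.35     0.90    -0.20]
  [  -0.05     0.00    -0.20     0.80]
Compute the cofactors C_ij = (−1)^(i+j)·(3×3 minor ij) of I−A; the adjugate is their transpose:
adj(I−A) = Cᵀ =
  [ 0.517500   0.325500   0.319500   0.173250]
  [ 0.335250   0.528250   0.333000   0.203250]
  [ 0.419625   0.394625   0.595125   0.249000]
  [ 0.137250   0.119000   0.168750   0.375000]
det(I−A) = Σ_j (I−A)_1j·C_1j = (0.95)(0.517500) + (-0.35)(0.335250) + (-0.30)(0.419625) + (-0.05)(0.137250) = 0.2415375
(I − A)⁻¹ = adj(I−A) / det(I−A) ≈
  [   2.1425     1.3476     1.3228     0.7173]
  [   1.3880     2.1870     1.3787     0.8415]
  [   1.7373     1.6338     2.4639     1.0309]
  [   0.5682     0.4927     0.6986     1.5526]
First solve x = (I − A)⁻¹ d = adj(I−A)·d / det(I−A); in particular x_3 = (0.419625·180 + 0.394625·220 + 0.595125·420 + 0.249000·260) / 0.2415375 = 477.0425 / 0.2415375 ≈ 1975.0246.
Intermediate flow from 2 to 3: z_23 = a_23 · x_3 = 0.30 × 477.0425 / 0.2415375 = 143.11275 / 0.2415375 ≈ 592.51.

z_23 = 592.51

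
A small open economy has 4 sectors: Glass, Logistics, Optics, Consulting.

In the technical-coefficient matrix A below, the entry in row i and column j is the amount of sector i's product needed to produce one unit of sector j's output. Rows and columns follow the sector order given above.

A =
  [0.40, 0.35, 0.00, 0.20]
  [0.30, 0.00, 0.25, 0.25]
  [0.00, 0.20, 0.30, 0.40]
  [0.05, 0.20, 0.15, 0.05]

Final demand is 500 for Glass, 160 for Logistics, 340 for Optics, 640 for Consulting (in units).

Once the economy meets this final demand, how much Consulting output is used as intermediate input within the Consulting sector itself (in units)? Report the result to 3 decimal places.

I − A =
  [   0.60    -0.35     0.00    -0.20]
  [  -0.30     1.00    -0.25    -0.25]
  [   0.00    -0.20     0.70    -0.40]
  [  -0.05    -0.20    -0.15     0.95]
Compute the cofactors C_ij = (−1)^(i+j)·(3×3 minor ij) of I−A; the adjugate is their transpose:
adj(I−A) = Cᵀ =
  [ 0.495000   0.245750   0.136250   0.226250]
  [ 0.195250   0.356000   0.171500   0.207000]
  [ 0.103500   0.167000   0.413875   0.240000]
  [ 0.083500   0.114250   0.108625   0.316500]
det(I−A) = Σ_j (I−A)_1j·C_1j = (0.60)(0.495000) + (-0.35)(0.195250) + (0.00)(0.103500) + (-0.20)(0.083500) = 0.2119625
(I − A)⁻¹ = adj(I−A) / det(I−A) ≈
  [   2.3353     1.1594     0.6428     1.0674]
  [   0.9212     1.6795     0.8091     0.9766]
  [   0.4883     0.7879     1.9526     1.1323]
  [   0.3939     0.5390     0.5125     1.4932]
First solve x = (I − A)⁻¹ d = adj(I−A)·d / det(I−A); in particular x_C = (0.083500·500 + 0.114250·160 + 0.108625·340 + 0.316500·640) / 0.2119625 = 299.5225 / 0.2119625 ≈ 1413.09194.
Intermediate flow from C to C: z_CC = a_CC · x_C = 0.05 × 299.5225 / 0.2119625 = 14.976125 / 0.2119625 ≈ 70.655.

z_CC = 70.655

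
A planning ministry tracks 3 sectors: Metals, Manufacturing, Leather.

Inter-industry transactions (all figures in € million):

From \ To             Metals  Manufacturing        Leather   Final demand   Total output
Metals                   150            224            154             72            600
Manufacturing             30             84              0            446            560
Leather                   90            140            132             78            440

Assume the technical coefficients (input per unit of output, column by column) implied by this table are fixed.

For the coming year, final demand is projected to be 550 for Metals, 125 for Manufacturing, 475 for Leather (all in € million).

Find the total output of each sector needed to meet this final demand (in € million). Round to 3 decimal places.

x_1 = 1342.466, x_2 = 226.027, x_3 = 1046.967

Technical coefficients a_ij = z_ij / X_j:
  a_11 = 150/600 = 0.25, a_21 = 30/600 = 0.05, a_31 = 90/600 = 0.15
  a_12 = 224/560 = 0.40, a_22 = 84/560 = 0.15, a_32 = 140/560 = 0.25
  a_13 = 154/440 = 0.35, a_23 = 0/440 = 0.00, a_33 = 132/440 = 0.30
I − A =
  [   0.75    -0.40    -0.35]
  [  -0.05     0.85     0.00]
  [  -0.15    -0.25     0.70]
Cofactors of I−A, C_ij = (−1)^(i+j)·(minor ij) (rows/columns in the sector order above):
  C_11 = (0.85)(0.70) − (0.00)(-0.25) = 0.5950
  C_12 = −[(-0.05)(0.70) − (0.00)(-0.15)] = 0.0350
  C_13 = (-0.05)(-0.25) − (0.85)(-0.15) = 0.1400
  C_21 = −[(-0.40)(0.70) − (-0.35)(-0.25)] = 0.3675
  C_22 = (0.75)(0.70) − (-0.35)(-0.15) = 0.4725
  C_23 = −[(0.75)(-0.25) − (-0.40)(-0.15)] = 0.2475
  C_31 = (-0.40)(0.00) − (-0.35)(0.85) = 0.2975
  C_32 = −[(0.75)(0.00) − (-0.35)(-0.05)] = 0.0175
  C_33 = (0.75)(0.85) − (-0.40)(-0.05) = 0.6175
det(I−A) = Σ_j (I−A)_1j·C_1j = (0.75)(0.5950) + (-0.40)(0.0350) + (-0.35)(0.1400) = 0.38325
adj(I−A) = Cᵀ =
  [ 0.5950   0.3675   0.2975]
  [ 0.0350   0.4725   0.0175]
  [ 0.1400   0.2475   0.6175]
(I − A)⁻¹ = adj(I−A) / det(I−A) ≈
  [   1.5525     0.9589     0.7763]
  [   0.0913     1.2329     0.0457]
  [   0.3653     0.6458     1.6112]
x = (I − A)⁻¹ d = adj(I−A)·d / det(I−A), with det(I−A) = 0.38325:
  x_1 = (0.5950·550 + 0.3675·125 + 0.2975·475) / 0.38325 = 514.50 / 0.38325 ≈ 1342.466
  x_2 = (0.0350·550 + 0.4725·125 + 0.0175·475) / 0.38325 = 86.625 / 0.38325 ≈ 226.027
  x_3 = (0.1400·550 + 0.2475·125 + 0.6175·475) / 0.38325 = 401.25 / 0.38325 ≈ 1046.967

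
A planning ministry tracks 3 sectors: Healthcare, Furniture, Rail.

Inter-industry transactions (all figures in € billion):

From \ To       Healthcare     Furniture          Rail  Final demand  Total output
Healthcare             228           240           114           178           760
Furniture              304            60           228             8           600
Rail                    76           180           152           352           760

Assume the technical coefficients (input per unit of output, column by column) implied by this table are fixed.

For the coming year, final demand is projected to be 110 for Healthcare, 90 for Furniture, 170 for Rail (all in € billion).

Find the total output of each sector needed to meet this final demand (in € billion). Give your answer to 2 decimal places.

x_H = 539.89, x_F = 495.18, x_R = 465.68

Technical coefficients a_ij = z_ij / X_j:
  a_HH = 228/760 = 0.30, a_FH = 304/760 = 0.40, a_RH = 76/760 = 0.10
  a_HF = 240/600 = 0.40, a_FF = 60/600 = 0.10, a_RF = 180/600 = 0.30
  a_HR = 114/760 = 0.15, a_FR = 228/760 = 0.30, a_RR = 152/760 = 0.20
I − A =
  [   0.70    -0.40    -0.15]
  [  -0.40     0.90    -0.30]
  [  -0.10    -0.30     0.80]
Cofactors of I−A, C_ij = (−1)^(i+j)·(minor ij) (rows/columns in the sector order above):
  C_11 = (0.90)(0.80) − (-0.30)(-0.30) = 0.6300
  C_12 = −[(-0.40)(0.80) − (-0.30)(-0.10)] = 0.3500
  C_13 = (-0.40)(-0.30) − (0.90)(-0.10) = 0.2100
  C_21 = −[(-0.40)(0.80) − (-0.15)(-0.30)] = 0.3650
  C_22 = (0.70)(0.80) − (-0.15)(-0.10) = 0.5450
  C_23 = −[(0.70)(-0.30) − (-0.40)(-0.10)] = 0.2500
  C_31 = (-0.40)(-0.30) − (-0.15)(0.90) = 0.2550
  C_32 = −[(0.70)(-0.30) − (-0.15)(-0.40)] = 0.2700
  C_33 = (0.70)(0.90) − (-0.40)(-0.40) = 0.4700
det(I−A) = Σ_j (I−A)_1j·C_1j = (0.70)(0.6300) + (-0.40)(0.3500) + (-0.15)(0.2100) = 0.2695
adj(I−A) = Cᵀ =
  [ 0.6300   0.3650   0.2550]
  [ 0.3500   0.5450   0.2700]
  [ 0.2100   0.2500   0.4700]
(I − A)⁻¹ = adj(I−A) / det(I−A) ≈
  [   2.3377     1.3544     0.9462]
  [   1.2987     2.0223     1.0019]
  [   0.7792     0.9276     1.7440]
x = (I − A)⁻¹ d = adj(I−A)·d / det(I−A), with det(I−A) = 0.2695:
  x_H = (0.6300·110 + 0.3650·90 + 0.2550·170) / 0.2695 = 145.50 / 0.2695 ≈ 539.89
  x_F = (0.3500·110 + 0.5450·90 + 0.2700·170) / 0.2695 = 133.45 / 0.2695 ≈ 495.18
  x_R = (0.2100·110 + 0.2500·90 + 0.4700·170) / 0.2695 = 125.50 / 0.2695 ≈ 465.68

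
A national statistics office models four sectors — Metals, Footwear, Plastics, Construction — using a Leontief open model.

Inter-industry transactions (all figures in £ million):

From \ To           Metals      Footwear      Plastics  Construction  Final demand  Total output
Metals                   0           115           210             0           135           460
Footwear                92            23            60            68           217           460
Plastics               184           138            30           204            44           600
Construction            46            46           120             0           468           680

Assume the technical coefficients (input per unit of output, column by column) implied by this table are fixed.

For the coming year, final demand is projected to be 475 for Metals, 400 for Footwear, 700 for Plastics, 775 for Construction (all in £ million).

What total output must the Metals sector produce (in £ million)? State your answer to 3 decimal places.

x_M = 1530.198

Technical coefficients a_ij = z_ij / X_j:
  a_MM = 0/460 = 0.00, a_FM = 92/460 = 0.20, a_PM = 184/460 = 0.40, a_CM = 46/460 = 0.10
  a_MF = 115/460 = 0.25, a_FF = 23/460 = 0.05, a_PF = 138/460 = 0.30, a_CF = 46/460 = 0.10
  a_MP = 210/600 = 0.35, a_FP = 60/600 = 0.10, a_PP = 30/600 = 0.05, a_CP = 120/600 = 0.20
  a_MC = 0/680 = 0.00, a_FC = 68/680 = 0.10, a_PC = 204/680 = 0.30, a_CC = 0/680 = 0.00
I − A =
  [   1.00    -0.25    -0.35     0.00]
  [  -0.20     0.95    -0.10    -0.10]
  [  -0.40    -0.30     0.95    -0.30]
  [  -0.10    -0.10    -0.20     1.00]
Compute the cofactors C_ij = (−1)^(i+j)·(3×3 minor ij) of I−A; the adjugate is their transpose:
adj(I−A) = Cᵀ =
  [ 0.79700   0.33800   0.35900   0.14150]
  [ 0.23850   0.73950   0.19350   0.13200]
  [ 0.47350   0.43750   0.88750   0.31000]
  [ 0.19825   0.19525   0.23275   0.66100]
det(I−A) = Σ_j (I−A)_1j·C_1j = (1.00)(0.79700) + (-0.25)(0.23850) + (-0.35)(0.47350) + (0.00)(0.19825) = 0.57165
(I − A)⁻¹ = adj(I−A) / det(I−A) ≈
  [   1.3942     0.5913     0.6280     0.2475]
  [   0.4172     1.2936     0.3385     0.2309]
  [   0.8283     0.7653     1.5525     0.5423]
  [   0.3468     0.3416     0.4072     1.1563]
x = (I − A)⁻¹ d = adj(I−A)·d / det(I−A), with det(I−A) = 0.57165:
  x_M = (0.79700·475 + 0.33800·400 + 0.35900·700 + 0.14150·775) / 0.57165 = 874.7375 / 0.57165 ≈ 1530.198
  x_F = (0.23850·475 + 0.73950·400 + 0.19350·700 + 0.13200·775) / 0.57165 = 646.8375 / 0.57165 ≈ 1131.527
  x_P = (0.47350·475 + 0.43750·400 + 0.88750·700 + 0.31000·775) / 0.57165 = 1261.4125 / 0.57165 ≈ 2206.617
  x_C = (0.19825·475 + 0.19525·400 + 0.23275·700 + 0.66100·775) / 0.57165 = 847.46875 / 0.57165 ≈ 1482.496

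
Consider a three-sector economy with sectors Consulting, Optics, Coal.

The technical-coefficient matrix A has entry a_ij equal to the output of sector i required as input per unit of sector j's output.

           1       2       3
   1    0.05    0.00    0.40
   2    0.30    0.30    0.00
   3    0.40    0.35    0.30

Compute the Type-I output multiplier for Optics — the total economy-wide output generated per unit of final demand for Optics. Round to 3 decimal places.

I − A =
  [   0.95     0.00    -0.40]
  [  -0.30     0.70     0.00]
  [  -0.40    -0.35     0.70]
Cofactors of I−A, C_ij = (−1)^(i+j)·(minor ij) (rows/columns in the sector order above):
  C_11 = (0.70)(0.70) − (0.00)(-0.35) = 0.4900
  C_12 = −[(-0.30)(0.70) − (0.00)(-0.40)] = 0.2100
  C_13 = (-0.30)(-0.35) − (0.70)(-0.40) = 0.3850
  C_21 = −[(0.00)(0.70) − (-0.40)(-0.35)] = 0.1400
  C_22 = (0.95)(0.70) − (-0.40)(-0.40) = 0.5050
  C_23 = −[(0.95)(-0.35) − (0.00)(-0.40)] = 0.3325
  C_31 = (0.00)(0.00) − (-0.40)(0.70) = 0.2800
  C_32 = −[(0.95)(0.00) − (-0.40)(-0.30)] = 0.1200
  C_33 = (0.95)(0.70) − (0.00)(-0.30) = 0.6650
det(I−A) = Σ_j (I−A)_1j·C_1j = (0.95)(0.4900) + (0.00)(0.2100) + (-0.40)(0.3850) = 0.3115
adj(I−A) = Cᵀ =
  [ 0.4900   0.1400   0.2800]
  [ 0.2100   0.5050   0.1200]
  [ 0.3850   0.3325   0.6650]
(I − A)⁻¹ = adj(I−A) / det(I−A) ≈
  [   1.5730     0.4494     0.8989]
  [   0.6742     1.6212     0.3852]
  [   1.2360     1.0674     2.1348]
The output multiplier for sector j is the column-j sum of the Leontief inverse (I − A)⁻¹ = adj(I−A) / det(I−A).
Column 2 of adj(I−A): (0.1400, 0.5050, 0.3325); det(I−A) = 0.3115.
m_2 = (0.1400 + 0.5050 + 0.3325) / 0.3115 = 0.9775 / 0.3115 ≈ 3.138.

m_2 = 3.138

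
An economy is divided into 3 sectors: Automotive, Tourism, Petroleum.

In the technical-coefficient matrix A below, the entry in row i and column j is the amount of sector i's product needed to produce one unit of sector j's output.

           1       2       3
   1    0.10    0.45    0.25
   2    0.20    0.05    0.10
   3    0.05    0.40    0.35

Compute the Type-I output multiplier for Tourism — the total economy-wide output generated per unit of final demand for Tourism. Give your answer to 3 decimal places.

I − A =
  [   0.90    -0.45    -0.25]
  [  -0.20     0.95    -0.10]
  [  -0.05    -0.40     0.65]
Cofactors of I−A, C_ij = (−1)^(i+j)·(minor ij) (rows/columns in the sector order above):
  C_11 = (0.95)(0.65) − (-0.10)(-0.40) = 0.5775
  C_12 = −[(-0.20)(0.65) − (-0.10)(-0.05)] = 0.1350
  C_13 = (-0.20)(-0.40) − (0.95)(-0.05) = 0.1275
  C_21 = −[(-0.45)(0.65) − (-0.25)(-0.40)] = 0.3925
  C_22 = (0.90)(0.65) − (-0.25)(-0.05) = 0.5725
  C_23 = −[(0.90)(-0.40) − (-0.45)(-0.05)] = 0.3825
  C_31 = (-0.45)(-0.10) − (-0.25)(0.95) = 0.2825
  C_32 = −[(0.90)(-0.10) − (-0.25)(-0.20)] = 0.1400
  C_33 = (0.90)(0.95) − (-0.45)(-0.20) = 0.7650
det(I−A) = Σ_j (I−A)_1j·C_1j = (0.90)(0.5775) + (-0.45)(0.1350) + (-0.25)(0.1275) = 0.427125
adj(I−A) = Cᵀ =
  [ 0.5775   0.3925   0.2825]
  [ 0.1350   0.5725   0.1400]
  [ 0.1275   0.3825   0.7650]
(I − A)⁻¹ = adj(I−A) / det(I−A) ≈
  [   1.3521     0.9189     0.6614]
  [   0.3161     1.3404     0.3278]
  [   0.2985     0.8955     1.7910]
The output multiplier for sector j is the column-j sum of the Leontief inverse (I − A)⁻¹ = adj(I−A) / det(I−A).
Column 2 of adj(I−A): (0.3925, 0.5725, 0.3825); det(I−A) = 0.427125.
m_2 = (0.3925 + 0.5725 + 0.3825) / 0.427125 = 1.3475 / 0.427125 ≈ 3.155.

m_2 = 3.155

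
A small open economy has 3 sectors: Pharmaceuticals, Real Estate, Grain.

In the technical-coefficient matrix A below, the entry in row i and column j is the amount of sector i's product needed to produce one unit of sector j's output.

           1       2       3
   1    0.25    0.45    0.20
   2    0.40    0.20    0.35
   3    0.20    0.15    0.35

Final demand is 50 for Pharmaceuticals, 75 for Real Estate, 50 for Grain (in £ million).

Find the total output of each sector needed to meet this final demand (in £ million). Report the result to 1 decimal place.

x_1 = 401.2, x_2 = 424.9, x_3 = 298.4

I − A =
  [   0.75    -0.45    -0.20]
  [  -0.40     0.80    -0.35]
  [  -0.20    -0.15     0.65]
Cofactors of I−A, C_ij = (−1)^(i+j)·(minor ij) (rows/columns in the sector order above):
  C_11 = (0.80)(0.65) − (-0.35)(-0.15) = 0.4675
  C_12 = −[(-0.40)(0.65) − (-0.35)(-0.20)] = 0.3300
  C_13 = (-0.40)(-0.15) − (0.80)(-0.20) = 0.2200
  C_21 = −[(-0.45)(0.65) − (-0.20)(-0.15)] = 0.3225
  C_22 = (0.75)(0.65) − (-0.20)(-0.20) = 0.4475
  C_23 = −[(0.75)(-0.15) − (-0.45)(-0.20)] = 0.2025
  C_31 = (-0.45)(-0.35) − (-0.20)(0.80) = 0.3175
  C_32 = −[(0.75)(-0.35) − (-0.20)(-0.40)] = 0.3425
  C_33 = (0.75)(0.80) − (-0.45)(-0.40) = 0.4200
det(I−A) = Σ_j (I−A)_1j·C_1j = (0.75)(0.4675) + (-0.45)(0.3300) + (-0.20)(0.2200) = 0.158125
adj(I−A) = Cᵀ =
  [ 0.4675   0.3225   0.3175]
  [ 0.3300   0.4475   0.3425]
  [ 0.2200   0.2025   0.4200]
(I − A)⁻¹ = adj(I−A) / det(I−A) ≈
  [   2.9565     2.0395     2.0079]
  [   2.0870     2.8300     2.1660]
  [   1.3913     1.2806     2.6561]
x = (I − A)⁻¹ d = adj(I−A)·d / det(I−A), with det(I−A) = 0.158125:
  x_1 = (0.4675·50 + 0.3225·75 + 0.3175·50) / 0.158125 = 63.4375 / 0.158125 ≈ 401.2
  x_2 = (0.3300·50 + 0.4475·75 + 0.3425·50) / 0.158125 = 67.1875 / 0.158125 ≈ 424.9
  x_3 = (0.2200·50 + 0.2025·75 + 0.4200·50) / 0.158125 = 47.1875 / 0.158125 ≈ 298.4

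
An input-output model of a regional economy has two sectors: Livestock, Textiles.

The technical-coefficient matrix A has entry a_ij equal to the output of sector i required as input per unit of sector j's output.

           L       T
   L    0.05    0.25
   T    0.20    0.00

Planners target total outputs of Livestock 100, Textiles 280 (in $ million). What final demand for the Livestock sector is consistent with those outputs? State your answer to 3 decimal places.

I − A =
  [   0.95    -0.25]
  [  -0.20     1.00]
d = (I − A) x:
  d_L = (+0.95)·100 + (-0.25)·280 = 25.000
  d_T = (-0.20)·100 + (+1.00)·280 = 260.000

d_L = 25.000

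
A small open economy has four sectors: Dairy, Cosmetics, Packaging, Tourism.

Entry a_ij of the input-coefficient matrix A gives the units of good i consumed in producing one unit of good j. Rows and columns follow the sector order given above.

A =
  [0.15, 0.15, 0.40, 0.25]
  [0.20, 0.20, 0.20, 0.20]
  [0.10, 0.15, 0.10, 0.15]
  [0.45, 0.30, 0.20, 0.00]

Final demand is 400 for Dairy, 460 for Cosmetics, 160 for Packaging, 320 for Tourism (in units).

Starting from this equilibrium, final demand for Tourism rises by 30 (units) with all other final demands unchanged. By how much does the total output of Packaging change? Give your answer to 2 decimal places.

Δx_P = 15.70

I − A =
  [   0.85    -0.15    -0.40    -0.25]
  [  -0.20     0.80    -0.20    -0.20]
  [  -0.10    -0.15     0.90    -0.15]
  [  -0.45    -0.30    -0.20     1.00]
Compute the cofactors C_ij = (−1)^(i+j)·(3×3 minor ij) of I−A; the adjugate is their transpose:
adj(I−A) = Cᵀ =
  [ 0.59700   0.28350   0.38700   0.26400]
  [ 0.29250   0.56625   0.30750   0.23250]
  [ 0.18050   0.18150   0.48050   0.15350]
  [ 0.39250   0.33375   0.36250   0.51250]
det(I−A) = Σ_j (I−A)_1j·C_1j = (0.85)(0.59700) + (-0.15)(0.29250) + (-0.40)(0.18050) + (-0.25)(0.39250) = 0.29325
(I − A)⁻¹ = adj(I−A) / det(I−A) ≈
  [   2.0358     0.9668     1.3197     0.9003]
  [   0.9974     1.9309     1.0486     0.7928]
  [   0.6155     0.6189     1.6385     0.5234]
  [   1.3384     1.1381     1.2361     1.7477]
Δx = (I − A)⁻¹ Δd with Δd having +30 in the Tourism component and 0 elsewhere.
So Δx_P = L_PT · (+30), where L_PT = adj(I−A)_PT / det(I−A) = 0.15350 / 0.29325.
Δx_P = 0.15350 × (+30) / 0.29325 = 4.605 / 0.29325 ≈ 15.70.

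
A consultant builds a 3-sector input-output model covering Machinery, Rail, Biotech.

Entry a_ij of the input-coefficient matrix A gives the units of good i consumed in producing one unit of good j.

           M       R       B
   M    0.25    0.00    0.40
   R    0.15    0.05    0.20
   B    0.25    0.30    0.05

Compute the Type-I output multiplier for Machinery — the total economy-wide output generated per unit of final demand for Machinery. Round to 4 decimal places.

I − A =
  [   0.75     0.00    -0.40]
  [  -0.15     0.95    -0.20]
  [  -0.25    -0.30     0.95]
Cofactors of I−A, C_ij = (−1)^(i+j)·(minor ij) (rows/columns in the sector order above):
  C_11 = (0.95)(0.95) − (-0.20)(-0.30) = 0.8425
  C_12 = −[(-0.15)(0.95) − (-0.20)(-0.25)] = 0.1925
  C_13 = (-0.15)(-0.30) − (0.95)(-0.25) = 0.2825
  C_21 = −[(0.00)(0.95) − (-0.40)(-0.30)] = 0.1200
  C_22 = (0.75)(0.95) − (-0.40)(-0.25) = 0.6125
  C_23 = −[(0.75)(-0.30) − (0.00)(-0.25)] = 0.2250
  C_31 = (0.00)(-0.20) − (-0.40)(0.95) = 0.3800
  C_32 = −[(0.75)(-0.20) − (-0.40)(-0.15)] = 0.2100
  C_33 = (0.75)(0.95) − (0.00)(-0.15) = 0.7125
det(I−A) = Σ_j (I−A)_1j·C_1j = (0.75)(0.8425) + (0.00)(0.1925) + (-0.40)(0.2825) = 0.518875
adj(I−A) = Cᵀ =
  [ 0.8425   0.1200   0.3800]
  [ 0.1925   0.6125   0.2100]
  [ 0.2825   0.2250   0.7125]
(I − A)⁻¹ = adj(I−A) / det(I−A) ≈
  [   1.62371     0.23127     0.73235]
  [   0.37099     1.18044     0.40472]
  [   0.54445     0.43363     1.37316]
The output multiplier for sector j is the column-j sum of the Leontief inverse (I − A)⁻¹ = adj(I−A) / det(I−A).
Column M of adj(I−A): (0.8425, 0.1925, 0.2825); det(I−A) = 0.518875.
m_M = (0.8425 + 0.1925 + 0.2825) / 0.518875 = 1.3175 / 0.518875 ≈ 2.5391.

m_M = 2.5391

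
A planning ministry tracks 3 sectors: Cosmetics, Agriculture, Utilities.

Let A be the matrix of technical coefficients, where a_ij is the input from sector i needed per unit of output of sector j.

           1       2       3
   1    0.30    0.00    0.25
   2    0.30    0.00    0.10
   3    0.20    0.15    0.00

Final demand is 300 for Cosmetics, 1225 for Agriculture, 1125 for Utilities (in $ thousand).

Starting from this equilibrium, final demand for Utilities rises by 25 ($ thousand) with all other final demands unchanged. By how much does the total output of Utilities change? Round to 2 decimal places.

I − A =
  [   0.70     0.00    -0.25]
  [  -0.30     1.00    -0.10]
  [  -0.20    -0.15     1.00]
Cofactors of I−A, C_ij = (−1)^(i+j)·(minor ij) (rows/columns in the sector order above):
  C_11 = (1.00)(1.00) − (-0.10)(-0.15) = 0.9850
  C_12 = −[(-0.30)(1.00) − (-0.10)(-0.20)] = 0.3200
  C_13 = (-0.30)(-0.15) − (1.00)(-0.20) = 0.2450
  C_21 = −[(0.00)(1.00) − (-0.25)(-0.15)] = 0.0375
  C_22 = (0.70)(1.00) − (-0.25)(-0.20) = 0.6500
  C_23 = −[(0.70)(-0.15) − (0.00)(-0.20)] = 0.1050
  C_31 = (0.00)(-0.10) − (-0.25)(1.00) = 0.2500
  C_32 = −[(0.70)(-0.10) − (-0.25)(-0.30)] = 0.1450
  C_33 = (0.70)(1.00) − (0.00)(-0.30) = 0.7000
det(I−A) = Σ_j (I−A)_1j·C_1j = (0.70)(0.9850) + (0.00)(0.3200) + (-0.25)(0.2450) = 0.62825
adj(I−A) = Cᵀ =
  [ 0.9850   0.0375   0.2500]
  [ 0.3200   0.6500   0.1450]
  [ 0.2450   0.1050   0.7000]
(I − A)⁻¹ = adj(I−A) / det(I−A) ≈
  [   1.5678     0.0597     0.3979]
  [   0.5094     1.0346     0.2308]
  [   0.3900     0.1671     1.1142]
Δx = (I − A)⁻¹ Δd with Δd having +25 in the Utilities component and 0 elsewhere.
So Δx_3 = L_33 · (+25), where L_33 = adj(I−A)_33 / det(I−A) = 0.7000 / 0.62825.
Δx_3 = 0.7000 × (+25) / 0.62825 = 17.50 / 0.62825 ≈ 27.86.

Δx_3 = 27.86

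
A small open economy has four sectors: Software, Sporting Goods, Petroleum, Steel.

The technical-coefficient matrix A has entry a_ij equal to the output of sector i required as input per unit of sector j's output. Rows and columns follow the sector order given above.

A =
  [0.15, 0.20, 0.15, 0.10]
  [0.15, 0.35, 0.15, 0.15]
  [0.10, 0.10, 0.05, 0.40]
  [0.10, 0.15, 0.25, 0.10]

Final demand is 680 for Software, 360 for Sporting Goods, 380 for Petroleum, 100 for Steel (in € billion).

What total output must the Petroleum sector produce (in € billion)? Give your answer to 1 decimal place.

x_3 = 993.0

I − A =
  [   0.85    -0.20    -0.15    -0.10]
  [  -0.15     0.65    -0.15    -0.15]
  [  -0.10    -0.10     0.95    -0.40]
  [  -0.10    -0.15    -0.25     0.90]
Compute the cofactors C_ij = (−1)^(i+j)·(3×3 minor ij) of I−A; the adjugate is their transpose:
adj(I−A) = Cᵀ =
  [ 0.443125   0.190250   0.137375   0.142000]
  [ 0.150750   0.610250   0.171375   0.194625]
  [ 0.106250   0.154000   0.439375   0.232750]
  [ 0.103875   0.165625   0.165875   0.468625]
det(I−A) = Σ_j (I−A)_1j·C_1j = (0.85)(0.443125) + (-0.20)(0.150750) + (-0.15)(0.106250) + (-0.10)(0.103875) = 0.32018125
(I − A)⁻¹ = adj(I−A) / det(I−A) ≈
  [   1.3840     0.5942     0.4291     0.4435]
  [   0.4708     1.9060     0.5352     0.6079]
  [   0.3318     0.4810     1.3723     0.7269]
  [   0.3244     0.5173     0.5181     1.4636]
x = (I − A)⁻¹ d = adj(I−A)·d / det(I−A), with det(I−A) = 0.32018125:
  x_1 = (0.443125·680 + 0.190250·360 + 0.137375·380 + 0.142000·100) / 0.32018125 = 436.2175 / 0.32018125 ≈ 1362.4
  x_2 = (0.150750·680 + 0.610250·360 + 0.171375·380 + 0.194625·100) / 0.32018125 = 406.785 / 0.32018125 ≈ 1270.5
  x_3 = (0.106250·680 + 0.154000·360 + 0.439375·380 + 0.232750·100) / 0.32018125 = 317.9275 / 0.32018125 ≈ 993.0
  x_4 = (0.103875·680 + 0.165625·360 + 0.165875·380 + 0.468625·100) / 0.32018125 = 240.155 / 0.32018125 ≈ 750.1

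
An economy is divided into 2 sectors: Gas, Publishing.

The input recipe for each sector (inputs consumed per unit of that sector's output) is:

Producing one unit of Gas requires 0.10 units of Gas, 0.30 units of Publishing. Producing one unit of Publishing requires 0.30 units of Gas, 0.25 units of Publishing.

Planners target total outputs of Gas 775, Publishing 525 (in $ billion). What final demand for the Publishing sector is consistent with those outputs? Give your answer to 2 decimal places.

d_2 = 161.25

I − A =
  [   0.90    -0.30]
  [  -0.30     0.75]
d = (I − A) x:
  d_1 = (+0.90)·775 + (-0.30)·525 = 540.00
  d_2 = (-0.30)·775 + (+0.75)·525 = 161.25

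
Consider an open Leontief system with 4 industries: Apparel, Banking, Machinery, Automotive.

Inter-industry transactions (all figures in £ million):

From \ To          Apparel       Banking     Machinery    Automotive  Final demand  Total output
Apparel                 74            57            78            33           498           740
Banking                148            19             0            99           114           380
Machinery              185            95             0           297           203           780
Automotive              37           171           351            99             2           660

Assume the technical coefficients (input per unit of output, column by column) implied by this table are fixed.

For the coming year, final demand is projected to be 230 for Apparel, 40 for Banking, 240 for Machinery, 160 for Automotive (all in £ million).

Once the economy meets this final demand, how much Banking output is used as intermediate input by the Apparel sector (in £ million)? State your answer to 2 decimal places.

Technical coefficients a_ij = z_ij / X_j:
  a_11 = 74/740 = 0.10, a_21 = 148/740 = 0.20, a_31 = 185/740 = 0.25, a_41 = 37/740 = 0.05
  a_12 = 57/380 = 0.15, a_22 = 19/380 = 0.05, a_32 = 95/380 = 0.25, a_42 = 171/380 = 0.45
  a_13 = 78/780 = 0.10, a_23 = 0/780 = 0.00, a_33 = 0/780 = 0.00, a_43 = 351/780 = 0.45
  a_14 = 33/660 = 0.05, a_24 = 99/660 = 0.15, a_34 = 297/660 = 0.45, a_44 = 99/660 = 0.15
I − A =
  [   0.90    -0.15    -0.10    -0.05]
  [  -0.20     0.95     0.00    -0.15]
  [  -0.25    -0.25     1.00    -0.45]
  [  -0.05    -0.45    -0.45     0.85]
Compute the cofactors C_ij = (−1)^(i+j)·(3×3 minor ij) of I−A; the adjugate is their transpose:
adj(I−A) = Cᵀ =
  [ 0.530750   0.166750   0.105500   0.116500]
  [ 0.153875   0.551125   0.083000   0.150250]
  [ 0.291250   0.413750   0.632500   0.425000]
  [ 0.266875   0.520625   0.385000   0.796250]
det(I−A) = Σ_j (I−A)_1j·C_1j = (0.90)(0.530750) + (-0.15)(0.153875) + (-0.10)(0.291250) + (-0.05)(0.266875) = 0.412125
(I − A)⁻¹ = adj(I−A) / det(I−A) ≈
  [   1.2878     0.4046     0.2560     0.2827]
  [   0.3734     1.3373     0.2014     0.3646]
  [   0.7067     1.0039     1.5347     1.0312]
  [   0.6476     1.2633     0.9342     1.9321]
First solve x = (I − A)⁻¹ d = adj(I−A)·d / det(I−A); in particular x_1 = (0.530750·230 + 0.166750·40 + 0.105500·240 + 0.116500·160) / 0.412125 = 172.7025 / 0.412125 ≈ 419.0537.
Intermediate flow from 2 to 1: z_21 = a_21 · x_1 = 0.20 × 172.7025 / 0.412125 = 34.5405 / 0.412125 ≈ 83.81.

z_21 = 83.81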